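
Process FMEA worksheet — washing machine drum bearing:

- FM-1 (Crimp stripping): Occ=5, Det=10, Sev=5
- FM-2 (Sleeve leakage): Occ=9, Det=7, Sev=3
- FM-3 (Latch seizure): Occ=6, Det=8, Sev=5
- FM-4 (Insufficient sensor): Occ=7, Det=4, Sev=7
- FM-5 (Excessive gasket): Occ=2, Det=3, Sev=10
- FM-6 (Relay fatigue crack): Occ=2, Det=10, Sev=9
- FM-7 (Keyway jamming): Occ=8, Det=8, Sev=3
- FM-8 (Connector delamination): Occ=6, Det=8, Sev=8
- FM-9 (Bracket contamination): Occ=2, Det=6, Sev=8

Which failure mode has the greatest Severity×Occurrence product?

Criticality = Severity × Occurrence:
  FM-1: 5 × 5 = 25
  FM-2: 3 × 9 = 27
  FM-3: 5 × 6 = 30
  FM-4: 7 × 7 = 49
  FM-5: 10 × 2 = 20
  FM-6: 9 × 2 = 18
  FM-7: 3 × 8 = 24
  FM-8: 8 × 6 = 48
  FM-9: 8 × 2 = 16
Highest criticality is 49 → FM-4.

FM-4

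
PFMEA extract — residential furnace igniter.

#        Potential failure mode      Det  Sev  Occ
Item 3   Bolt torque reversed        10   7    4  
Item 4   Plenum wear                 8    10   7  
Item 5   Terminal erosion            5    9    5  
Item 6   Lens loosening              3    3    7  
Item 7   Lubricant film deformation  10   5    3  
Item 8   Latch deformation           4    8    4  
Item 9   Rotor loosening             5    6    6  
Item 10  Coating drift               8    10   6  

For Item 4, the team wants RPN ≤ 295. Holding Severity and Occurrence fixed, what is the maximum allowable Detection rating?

Item 4: S=10, O=7, D=8 → current RPN = 560.
Fixed product = 70. Need 70 × D ≤ 295, so D ≤ 295/70 = 4.21.
Maximum integer Detection rating = 4 (gives RPN 280; D=5 would give 350 > 295).

4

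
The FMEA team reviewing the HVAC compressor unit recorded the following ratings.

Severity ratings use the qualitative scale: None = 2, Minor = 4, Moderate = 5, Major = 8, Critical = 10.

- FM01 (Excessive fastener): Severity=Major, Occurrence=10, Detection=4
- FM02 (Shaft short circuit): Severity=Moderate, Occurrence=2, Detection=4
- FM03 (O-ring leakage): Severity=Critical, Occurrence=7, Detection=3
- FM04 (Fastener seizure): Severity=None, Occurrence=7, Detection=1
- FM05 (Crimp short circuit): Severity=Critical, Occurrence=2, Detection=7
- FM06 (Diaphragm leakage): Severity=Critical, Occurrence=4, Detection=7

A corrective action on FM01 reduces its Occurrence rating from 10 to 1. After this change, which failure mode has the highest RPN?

RPN = Severity × Occurrence × Detection:
  FM01: 8 × 10 × 4 = 320
  FM02: 5 × 2 × 4 = 40
  FM03: 10 × 7 × 3 = 210
  FM04: 2 × 7 × 1 = 14
  FM05: 10 × 2 × 7 = 140
  FM06: 10 × 4 × 7 = 280
After action: FM01 → 8 × 1 × 4 = 32.
Revised RPNs: FM06=280, FM03=210, FM05=140, FM02=40, FM01=32, FM04=14.
Highest is now FM06 (280).

FM06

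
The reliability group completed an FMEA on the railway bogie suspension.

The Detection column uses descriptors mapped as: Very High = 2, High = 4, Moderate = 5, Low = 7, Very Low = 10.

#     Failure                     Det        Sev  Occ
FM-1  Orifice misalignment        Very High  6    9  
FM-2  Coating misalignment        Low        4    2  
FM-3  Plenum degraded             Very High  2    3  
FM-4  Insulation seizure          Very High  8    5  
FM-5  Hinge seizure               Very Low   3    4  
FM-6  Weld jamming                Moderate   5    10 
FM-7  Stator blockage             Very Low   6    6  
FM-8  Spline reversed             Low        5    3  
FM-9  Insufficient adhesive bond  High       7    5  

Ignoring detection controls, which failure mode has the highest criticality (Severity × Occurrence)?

FM-1

Criticality = Severity × Occurrence:
  FM-1: 6 × 9 = 54
  FM-2: 4 × 2 = 8
  FM-3: 2 × 3 = 6
  FM-4: 8 × 5 = 40
  FM-5: 3 × 4 = 12
  FM-6: 5 × 10 = 50
  FM-7: 6 × 6 = 36
  FM-8: 5 × 3 = 15
  FM-9: 7 × 5 = 35
Highest criticality is 54 → FM-1.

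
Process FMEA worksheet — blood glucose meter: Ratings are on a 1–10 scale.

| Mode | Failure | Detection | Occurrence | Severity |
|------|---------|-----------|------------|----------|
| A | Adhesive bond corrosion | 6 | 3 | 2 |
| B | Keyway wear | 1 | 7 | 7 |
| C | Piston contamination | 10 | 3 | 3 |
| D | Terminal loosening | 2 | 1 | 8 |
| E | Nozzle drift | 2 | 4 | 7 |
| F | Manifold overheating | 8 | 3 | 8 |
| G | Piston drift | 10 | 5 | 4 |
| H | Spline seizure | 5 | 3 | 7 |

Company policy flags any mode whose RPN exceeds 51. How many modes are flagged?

5

RPN = Severity × Occurrence × Detection:
  A: 2 × 3 × 6 = 36
  B: 7 × 7 × 1 = 49
  C: 3 × 3 × 10 = 90
  D: 8 × 1 × 2 = 16
  E: 7 × 4 × 2 = 56
  F: 8 × 3 × 8 = 192
  G: 4 × 5 × 10 = 200
  H: 7 × 3 × 5 = 105
Modes with RPN > 51: C (90), E (56), F (192), G (200), H (105) → 5.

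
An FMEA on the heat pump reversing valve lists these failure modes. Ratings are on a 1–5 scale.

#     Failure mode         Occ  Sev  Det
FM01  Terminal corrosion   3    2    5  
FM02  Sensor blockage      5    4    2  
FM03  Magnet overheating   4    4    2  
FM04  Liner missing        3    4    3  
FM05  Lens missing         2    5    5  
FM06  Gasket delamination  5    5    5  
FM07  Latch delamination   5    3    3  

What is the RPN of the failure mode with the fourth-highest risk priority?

RPN = Severity × Occurrence × Detection:
  FM01: 2 × 3 × 5 = 30
  FM02: 4 × 5 × 2 = 40
  FM03: 4 × 4 × 2 = 32
  FM04: 4 × 3 × 3 = 36
  FM05: 5 × 2 × 5 = 50
  FM06: 5 × 5 × 5 = 125
  FM07: 3 × 5 × 3 = 45
Sorted descending: 125, 50, 45, 40, 36, 32, 30.
The fourth-highest RPN is 40 (FM02).

40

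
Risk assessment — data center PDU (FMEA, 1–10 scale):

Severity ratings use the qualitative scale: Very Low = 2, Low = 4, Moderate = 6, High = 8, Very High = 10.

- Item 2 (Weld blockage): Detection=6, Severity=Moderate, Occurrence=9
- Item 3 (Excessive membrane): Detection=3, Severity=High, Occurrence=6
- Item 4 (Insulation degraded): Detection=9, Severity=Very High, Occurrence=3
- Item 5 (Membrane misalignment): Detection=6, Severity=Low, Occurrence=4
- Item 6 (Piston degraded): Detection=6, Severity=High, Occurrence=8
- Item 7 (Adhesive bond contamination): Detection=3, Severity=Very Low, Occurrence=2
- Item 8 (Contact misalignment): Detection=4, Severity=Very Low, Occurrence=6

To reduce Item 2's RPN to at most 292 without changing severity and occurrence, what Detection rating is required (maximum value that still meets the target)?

5

Item 2: S=6, O=9, D=6 → current RPN = 324.
Fixed product = 54. Need 54 × D ≤ 292, so D ≤ 292/54 = 5.41.
Maximum integer Detection rating = 5 (gives RPN 270; D=6 would give 324 > 292).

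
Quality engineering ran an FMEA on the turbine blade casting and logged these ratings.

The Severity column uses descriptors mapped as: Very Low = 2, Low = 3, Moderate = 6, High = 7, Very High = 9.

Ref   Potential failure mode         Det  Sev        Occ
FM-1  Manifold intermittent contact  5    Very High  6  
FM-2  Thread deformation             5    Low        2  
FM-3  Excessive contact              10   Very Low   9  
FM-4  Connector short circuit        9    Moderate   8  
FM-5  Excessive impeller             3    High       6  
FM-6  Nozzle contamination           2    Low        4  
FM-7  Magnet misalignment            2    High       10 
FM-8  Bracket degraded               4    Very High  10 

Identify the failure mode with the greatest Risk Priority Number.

FM-4

RPN = Severity × Occurrence × Detection:
  FM-1: 9 × 6 × 5 = 270
  FM-2: 3 × 2 × 5 = 30
  FM-3: 2 × 9 × 10 = 180
  FM-4: 6 × 8 × 9 = 432
  FM-5: 7 × 6 × 3 = 126
  FM-6: 3 × 4 × 2 = 24
  FM-7: 7 × 10 × 2 = 140
  FM-8: 9 × 10 × 4 = 360
Highest RPN is 432 → FM-4.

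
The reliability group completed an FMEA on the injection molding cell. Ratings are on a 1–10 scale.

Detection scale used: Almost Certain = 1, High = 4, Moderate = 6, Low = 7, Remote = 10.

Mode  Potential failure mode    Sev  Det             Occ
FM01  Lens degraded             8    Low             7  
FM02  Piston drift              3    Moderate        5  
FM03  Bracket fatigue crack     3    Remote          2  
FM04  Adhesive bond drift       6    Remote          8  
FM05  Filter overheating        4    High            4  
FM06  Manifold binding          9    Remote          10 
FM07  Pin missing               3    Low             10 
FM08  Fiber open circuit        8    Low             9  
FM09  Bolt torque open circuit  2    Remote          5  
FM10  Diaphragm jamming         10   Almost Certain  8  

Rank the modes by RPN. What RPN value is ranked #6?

100

RPN = Severity × Occurrence × Detection:
  FM01: 8 × 7 × 7 = 392
  FM02: 3 × 5 × 6 = 90
  FM03: 3 × 2 × 10 = 60
  FM04: 6 × 8 × 10 = 480
  FM05: 4 × 4 × 4 = 64
  FM06: 9 × 10 × 10 = 900
  FM07: 3 × 10 × 7 = 210
  FM08: 8 × 9 × 7 = 504
  FM09: 2 × 5 × 10 = 100
  FM10: 10 × 8 × 1 = 80
Sorted descending: 900, 504, 480, 392, 210, 100, 90, 80, 64, 60.
The sixth-highest RPN is 100 (FM09).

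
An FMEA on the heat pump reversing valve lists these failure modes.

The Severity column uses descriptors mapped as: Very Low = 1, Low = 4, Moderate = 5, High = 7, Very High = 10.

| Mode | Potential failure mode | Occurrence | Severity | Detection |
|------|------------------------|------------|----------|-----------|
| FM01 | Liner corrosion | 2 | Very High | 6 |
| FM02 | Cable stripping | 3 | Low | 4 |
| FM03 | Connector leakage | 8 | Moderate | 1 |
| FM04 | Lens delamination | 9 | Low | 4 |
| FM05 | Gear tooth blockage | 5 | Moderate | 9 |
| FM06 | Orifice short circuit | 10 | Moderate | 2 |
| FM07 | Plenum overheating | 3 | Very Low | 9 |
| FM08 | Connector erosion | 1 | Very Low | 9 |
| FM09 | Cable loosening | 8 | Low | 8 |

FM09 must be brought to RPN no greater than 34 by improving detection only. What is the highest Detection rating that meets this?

FM09: S=4, O=8, D=8 → current RPN = 256.
Fixed product = 32. Need 32 × D ≤ 34, so D ≤ 34/32 = 1.06.
Maximum integer Detection rating = 1 (gives RPN 32; D=2 would give 64 > 34).

1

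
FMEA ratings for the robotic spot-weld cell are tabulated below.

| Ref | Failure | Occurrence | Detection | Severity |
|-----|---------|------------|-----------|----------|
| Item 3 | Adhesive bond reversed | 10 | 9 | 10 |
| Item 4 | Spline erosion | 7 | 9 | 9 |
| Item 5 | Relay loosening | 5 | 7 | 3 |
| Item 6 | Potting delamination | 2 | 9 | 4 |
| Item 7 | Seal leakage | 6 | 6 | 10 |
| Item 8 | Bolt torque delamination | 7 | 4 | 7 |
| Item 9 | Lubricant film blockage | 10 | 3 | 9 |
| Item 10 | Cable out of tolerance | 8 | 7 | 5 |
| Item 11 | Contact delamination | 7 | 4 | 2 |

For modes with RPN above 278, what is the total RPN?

RPN = Severity × Occurrence × Detection:
  Item 3: 10 × 10 × 9 = 900
  Item 4: 9 × 7 × 9 = 567
  Item 5: 3 × 5 × 7 = 105
  Item 6: 4 × 2 × 9 = 72
  Item 7: 10 × 6 × 6 = 360
  Item 8: 7 × 7 × 4 = 196
  Item 9: 9 × 10 × 3 = 270
  Item 10: 5 × 8 × 7 = 280
  Item 11: 2 × 7 × 4 = 56
RPN > 278: Item 3 (900), Item 4 (567), Item 7 (360), Item 10 (280).
Sum: 900 + 567 + 360 + 280 = 2107.

2107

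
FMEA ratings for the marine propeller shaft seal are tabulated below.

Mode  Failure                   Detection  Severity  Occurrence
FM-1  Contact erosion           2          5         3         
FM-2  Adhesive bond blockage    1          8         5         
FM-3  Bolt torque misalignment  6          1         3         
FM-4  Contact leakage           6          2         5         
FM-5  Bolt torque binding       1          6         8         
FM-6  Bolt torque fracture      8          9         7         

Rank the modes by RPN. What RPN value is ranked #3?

RPN = Severity × Occurrence × Detection:
  FM-1: 5 × 3 × 2 = 30
  FM-2: 8 × 5 × 1 = 40
  FM-3: 1 × 3 × 6 = 18
  FM-4: 2 × 5 × 6 = 60
  FM-5: 6 × 8 × 1 = 48
  FM-6: 9 × 7 × 8 = 504
Sorted descending: 504, 60, 48, 40, 30, 18.
The third-highest RPN is 48 (FM-5).

48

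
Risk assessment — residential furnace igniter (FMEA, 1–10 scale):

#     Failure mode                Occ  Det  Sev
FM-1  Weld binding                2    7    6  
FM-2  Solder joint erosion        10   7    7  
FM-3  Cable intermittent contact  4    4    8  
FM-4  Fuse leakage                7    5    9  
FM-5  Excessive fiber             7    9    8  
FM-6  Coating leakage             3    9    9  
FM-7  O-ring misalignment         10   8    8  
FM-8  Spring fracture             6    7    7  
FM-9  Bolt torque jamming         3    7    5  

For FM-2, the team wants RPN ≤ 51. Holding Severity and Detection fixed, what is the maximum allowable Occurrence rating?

FM-2: S=7, O=10, D=7 → current RPN = 490.
Fixed product = 49. Need 49 × O ≤ 51, so O ≤ 51/49 = 1.04.
Maximum integer Occurrence rating = 1 (gives RPN 49; O=2 would give 98 > 51).

1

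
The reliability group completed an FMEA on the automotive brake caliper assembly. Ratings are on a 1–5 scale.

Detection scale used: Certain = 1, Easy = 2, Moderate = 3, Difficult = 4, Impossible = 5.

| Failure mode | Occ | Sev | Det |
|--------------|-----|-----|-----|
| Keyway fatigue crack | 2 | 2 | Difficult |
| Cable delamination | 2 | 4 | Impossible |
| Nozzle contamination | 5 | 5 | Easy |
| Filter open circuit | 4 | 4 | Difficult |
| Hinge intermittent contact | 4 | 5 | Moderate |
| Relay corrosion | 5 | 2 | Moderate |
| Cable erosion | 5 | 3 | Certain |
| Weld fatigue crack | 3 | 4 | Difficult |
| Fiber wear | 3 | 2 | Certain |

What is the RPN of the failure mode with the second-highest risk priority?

60

RPN = Severity × Occurrence × Detection:
  Keyway fatigue crack: 2 × 2 × 4 = 16
  Cable delamination: 4 × 2 × 5 = 40
  Nozzle contamination: 5 × 5 × 2 = 50
  Filter open circuit: 4 × 4 × 4 = 64
  Hinge intermittent contact: 5 × 4 × 3 = 60
  Relay corrosion: 2 × 5 × 3 = 30
  Cable erosion: 3 × 5 × 1 = 15
  Weld fatigue crack: 4 × 3 × 4 = 48
  Fiber wear: 2 × 3 × 1 = 6
Sorted descending: 64, 60, 50, 48, 40, 30, 16, 15, 6.
The second-highest RPN is 60 (Hinge intermittent contact).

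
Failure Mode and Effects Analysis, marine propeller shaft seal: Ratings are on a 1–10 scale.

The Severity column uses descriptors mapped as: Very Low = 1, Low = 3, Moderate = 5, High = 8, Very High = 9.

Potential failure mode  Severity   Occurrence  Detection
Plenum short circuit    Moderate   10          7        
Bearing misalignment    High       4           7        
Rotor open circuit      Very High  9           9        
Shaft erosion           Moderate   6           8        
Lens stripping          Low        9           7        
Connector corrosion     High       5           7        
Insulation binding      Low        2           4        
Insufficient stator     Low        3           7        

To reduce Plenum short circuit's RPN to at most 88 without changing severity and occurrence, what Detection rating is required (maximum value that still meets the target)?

Plenum short circuit: S=5, O=10, D=7 → current RPN = 350.
Fixed product = 50. Need 50 × D ≤ 88, so D ≤ 88/50 = 1.76.
Maximum integer Detection rating = 1 (gives RPN 50; D=2 would give 100 > 88).

1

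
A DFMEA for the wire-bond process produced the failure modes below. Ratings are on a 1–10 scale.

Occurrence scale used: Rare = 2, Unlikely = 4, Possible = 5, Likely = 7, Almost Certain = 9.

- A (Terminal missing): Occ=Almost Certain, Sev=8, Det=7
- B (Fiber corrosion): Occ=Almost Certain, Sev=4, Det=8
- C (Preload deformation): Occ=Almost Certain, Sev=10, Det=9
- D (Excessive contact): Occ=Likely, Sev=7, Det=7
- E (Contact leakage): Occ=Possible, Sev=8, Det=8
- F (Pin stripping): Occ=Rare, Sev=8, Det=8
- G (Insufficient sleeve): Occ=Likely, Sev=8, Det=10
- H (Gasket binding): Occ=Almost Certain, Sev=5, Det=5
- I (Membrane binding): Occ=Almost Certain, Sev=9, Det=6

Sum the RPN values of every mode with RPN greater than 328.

RPN = Severity × Occurrence × Detection:
  A: 8 × 9 × 7 = 504
  B: 4 × 9 × 8 = 288
  C: 10 × 9 × 9 = 810
  D: 7 × 7 × 7 = 343
  E: 8 × 5 × 8 = 320
  F: 8 × 2 × 8 = 128
  G: 8 × 7 × 10 = 560
  H: 5 × 9 × 5 = 225
  I: 9 × 9 × 6 = 486
RPN > 328: A (504), C (810), D (343), G (560), I (486).
Sum: 504 + 810 + 343 + 560 + 486 = 2703.

2703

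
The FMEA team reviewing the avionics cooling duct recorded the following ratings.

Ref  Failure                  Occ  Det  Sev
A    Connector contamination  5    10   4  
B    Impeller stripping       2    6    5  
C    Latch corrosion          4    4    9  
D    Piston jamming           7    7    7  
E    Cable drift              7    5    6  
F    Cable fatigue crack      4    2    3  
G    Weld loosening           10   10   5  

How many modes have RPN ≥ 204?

3

RPN = Severity × Occurrence × Detection:
  A: 4 × 5 × 10 = 200
  B: 5 × 2 × 6 = 60
  C: 9 × 4 × 4 = 144
  D: 7 × 7 × 7 = 343
  E: 6 × 7 × 5 = 210
  F: 3 × 4 × 2 = 24
  G: 5 × 10 × 10 = 500
Modes with RPN ≥ 204: D (343), E (210), G (500) → 3.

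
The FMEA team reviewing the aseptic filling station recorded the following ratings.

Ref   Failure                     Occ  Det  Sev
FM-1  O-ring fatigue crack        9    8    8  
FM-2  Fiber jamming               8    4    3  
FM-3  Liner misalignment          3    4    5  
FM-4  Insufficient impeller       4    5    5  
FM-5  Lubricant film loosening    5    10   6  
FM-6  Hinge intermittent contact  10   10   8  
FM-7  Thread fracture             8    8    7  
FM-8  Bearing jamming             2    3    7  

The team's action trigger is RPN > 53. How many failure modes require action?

RPN = Severity × Occurrence × Detection:
  FM-1: 8 × 9 × 8 = 576
  FM-2: 3 × 8 × 4 = 96
  FM-3: 5 × 3 × 4 = 60
  FM-4: 5 × 4 × 5 = 100
  FM-5: 6 × 5 × 10 = 300
  FM-6: 8 × 10 × 10 = 800
  FM-7: 7 × 8 × 8 = 448
  FM-8: 7 × 2 × 3 = 42
Modes with RPN > 53: FM-1 (576), FM-2 (96), FM-3 (60), FM-4 (100), FM-5 (300), FM-6 (800), FM-7 (448) → 7.

7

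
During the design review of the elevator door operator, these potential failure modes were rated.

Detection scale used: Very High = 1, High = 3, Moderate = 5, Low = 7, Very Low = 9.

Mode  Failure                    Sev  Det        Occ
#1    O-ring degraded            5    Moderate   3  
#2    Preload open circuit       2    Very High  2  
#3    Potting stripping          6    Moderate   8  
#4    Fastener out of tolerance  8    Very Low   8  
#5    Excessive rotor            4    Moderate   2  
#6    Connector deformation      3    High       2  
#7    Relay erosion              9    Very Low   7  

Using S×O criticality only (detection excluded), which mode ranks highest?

Criticality = Severity × Occurrence:
  #1: 5 × 3 = 15
  #2: 2 × 2 = 4
  #3: 6 × 8 = 48
  #4: 8 × 8 = 64
  #5: 4 × 2 = 8
  #6: 3 × 2 = 6
  #7: 9 × 7 = 63
Highest criticality is 64 → #4.

#4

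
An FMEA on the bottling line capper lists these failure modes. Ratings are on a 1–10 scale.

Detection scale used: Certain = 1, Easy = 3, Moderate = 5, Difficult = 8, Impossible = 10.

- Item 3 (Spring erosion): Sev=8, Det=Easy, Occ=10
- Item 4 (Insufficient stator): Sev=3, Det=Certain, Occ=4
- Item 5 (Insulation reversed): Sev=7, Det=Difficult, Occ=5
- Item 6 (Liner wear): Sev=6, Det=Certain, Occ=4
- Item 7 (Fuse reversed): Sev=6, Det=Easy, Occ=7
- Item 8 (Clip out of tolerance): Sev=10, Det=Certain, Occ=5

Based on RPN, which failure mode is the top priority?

RPN = Severity × Occurrence × Detection:
  Item 3: 8 × 10 × 3 = 240
  Item 4: 3 × 4 × 1 = 12
  Item 5: 7 × 5 × 8 = 280
  Item 6: 6 × 4 × 1 = 24
  Item 7: 6 × 7 × 3 = 126
  Item 8: 10 × 5 × 1 = 50
Highest RPN is 280 → Item 5.

Item 5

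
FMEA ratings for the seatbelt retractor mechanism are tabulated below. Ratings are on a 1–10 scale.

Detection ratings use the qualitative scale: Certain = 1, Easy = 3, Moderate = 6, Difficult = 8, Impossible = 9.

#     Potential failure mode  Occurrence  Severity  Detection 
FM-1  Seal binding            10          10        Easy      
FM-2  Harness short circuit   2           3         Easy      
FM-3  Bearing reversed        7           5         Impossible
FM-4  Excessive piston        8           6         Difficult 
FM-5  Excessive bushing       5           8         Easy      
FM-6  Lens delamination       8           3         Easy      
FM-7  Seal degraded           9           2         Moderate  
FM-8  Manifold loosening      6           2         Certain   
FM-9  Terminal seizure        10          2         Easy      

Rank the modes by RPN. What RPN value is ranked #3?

300

RPN = Severity × Occurrence × Detection:
  FM-1: 10 × 10 × 3 = 300
  FM-2: 3 × 2 × 3 = 18
  FM-3: 5 × 7 × 9 = 315
  FM-4: 6 × 8 × 8 = 384
  FM-5: 8 × 5 × 3 = 120
  FM-6: 3 × 8 × 3 = 72
  FM-7: 2 × 9 × 6 = 108
  FM-8: 2 × 6 × 1 = 12
  FM-9: 2 × 10 × 3 = 60
Sorted descending: 384, 315, 300, 120, 108, 72, 60, 18, 12.
The third-highest RPN is 300 (FM-1).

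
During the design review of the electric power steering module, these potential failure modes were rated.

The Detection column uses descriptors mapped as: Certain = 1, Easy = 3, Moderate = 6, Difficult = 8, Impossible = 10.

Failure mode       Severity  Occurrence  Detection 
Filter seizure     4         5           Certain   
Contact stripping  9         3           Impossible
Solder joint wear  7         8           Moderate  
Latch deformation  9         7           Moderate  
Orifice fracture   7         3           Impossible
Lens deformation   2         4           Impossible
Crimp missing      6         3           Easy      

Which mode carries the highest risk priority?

RPN = Severity × Occurrence × Detection:
  Filter seizure: 4 × 5 × 1 = 20
  Contact stripping: 9 × 3 × 10 = 270
  Solder joint wear: 7 × 8 × 6 = 336
  Latch deformation: 9 × 7 × 6 = 378
  Orifice fracture: 7 × 3 × 10 = 210
  Lens deformation: 2 × 4 × 10 = 80
  Crimp missing: 6 × 3 × 3 = 54
Highest RPN is 378 → Latch deformation.

Latch deformation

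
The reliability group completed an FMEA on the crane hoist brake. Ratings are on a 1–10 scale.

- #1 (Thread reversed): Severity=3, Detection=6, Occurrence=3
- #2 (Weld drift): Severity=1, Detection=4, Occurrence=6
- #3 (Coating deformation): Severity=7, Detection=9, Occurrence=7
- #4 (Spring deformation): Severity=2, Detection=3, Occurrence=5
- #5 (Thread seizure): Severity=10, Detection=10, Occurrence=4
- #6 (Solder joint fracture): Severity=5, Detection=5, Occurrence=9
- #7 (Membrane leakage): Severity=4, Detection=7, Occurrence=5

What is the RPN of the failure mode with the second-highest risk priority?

RPN = Severity × Occurrence × Detection:
  #1: 3 × 3 × 6 = 54
  #2: 1 × 6 × 4 = 24
  #3: 7 × 7 × 9 = 441
  #4: 2 × 5 × 3 = 30
  #5: 10 × 4 × 10 = 400
  #6: 5 × 9 × 5 = 225
  #7: 4 × 5 × 7 = 140
Sorted descending: 441, 400, 225, 140, 54, 30, 24.
The second-highest RPN is 400 (#5).

400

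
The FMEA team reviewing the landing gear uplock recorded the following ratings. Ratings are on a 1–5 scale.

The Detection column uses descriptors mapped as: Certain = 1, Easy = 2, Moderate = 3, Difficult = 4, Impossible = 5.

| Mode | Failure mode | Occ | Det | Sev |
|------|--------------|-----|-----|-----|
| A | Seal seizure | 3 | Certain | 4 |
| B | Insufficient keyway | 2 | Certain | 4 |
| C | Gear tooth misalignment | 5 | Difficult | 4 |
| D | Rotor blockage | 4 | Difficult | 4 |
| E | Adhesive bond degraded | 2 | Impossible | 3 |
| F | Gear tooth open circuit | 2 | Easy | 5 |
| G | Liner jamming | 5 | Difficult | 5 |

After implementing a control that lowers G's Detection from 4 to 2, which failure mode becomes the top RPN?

C

RPN = Severity × Occurrence × Detection:
  A: 4 × 3 × 1 = 12
  B: 4 × 2 × 1 = 8
  C: 4 × 5 × 4 = 80
  D: 4 × 4 × 4 = 64
  E: 3 × 2 × 5 = 30
  F: 5 × 2 × 2 = 20
  G: 5 × 5 × 4 = 100
After action: G → 5 × 5 × 2 = 50.
Revised RPNs: C=80, D=64, G=50, E=30, F=20, A=12, B=8.
Highest is now C (80).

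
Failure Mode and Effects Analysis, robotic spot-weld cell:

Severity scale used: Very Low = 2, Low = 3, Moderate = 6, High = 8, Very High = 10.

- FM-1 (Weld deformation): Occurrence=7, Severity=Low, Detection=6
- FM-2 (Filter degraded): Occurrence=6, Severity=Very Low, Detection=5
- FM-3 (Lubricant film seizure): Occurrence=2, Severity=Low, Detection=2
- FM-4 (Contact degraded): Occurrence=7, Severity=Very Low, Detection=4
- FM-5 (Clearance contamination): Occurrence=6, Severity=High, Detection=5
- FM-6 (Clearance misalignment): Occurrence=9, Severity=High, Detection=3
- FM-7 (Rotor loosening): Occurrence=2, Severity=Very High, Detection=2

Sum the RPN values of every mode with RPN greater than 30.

RPN = Severity × Occurrence × Detection:
  FM-1: 3 × 7 × 6 = 126
  FM-2: 2 × 6 × 5 = 60
  FM-3: 3 × 2 × 2 = 12
  FM-4: 2 × 7 × 4 = 56
  FM-5: 8 × 6 × 5 = 240
  FM-6: 8 × 9 × 3 = 216
  FM-7: 10 × 2 × 2 = 40
RPN > 30: FM-1 (126), FM-2 (60), FM-4 (56), FM-5 (240), FM-6 (216), FM-7 (40).
Sum: 126 + 60 + 56 + 240 + 216 + 40 = 738.

738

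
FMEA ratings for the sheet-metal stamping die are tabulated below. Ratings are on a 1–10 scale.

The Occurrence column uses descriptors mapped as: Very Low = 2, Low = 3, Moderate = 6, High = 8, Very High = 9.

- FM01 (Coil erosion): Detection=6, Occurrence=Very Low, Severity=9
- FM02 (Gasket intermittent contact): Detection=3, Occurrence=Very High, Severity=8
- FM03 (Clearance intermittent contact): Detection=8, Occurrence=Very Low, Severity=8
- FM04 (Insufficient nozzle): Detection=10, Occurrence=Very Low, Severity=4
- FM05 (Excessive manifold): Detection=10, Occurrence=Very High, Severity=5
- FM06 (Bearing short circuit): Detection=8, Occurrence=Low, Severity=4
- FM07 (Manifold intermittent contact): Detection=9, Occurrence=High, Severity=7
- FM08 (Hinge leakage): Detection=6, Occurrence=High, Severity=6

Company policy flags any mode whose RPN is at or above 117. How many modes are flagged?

RPN = Severity × Occurrence × Detection:
  FM01: 9 × 2 × 6 = 108
  FM02: 8 × 9 × 3 = 216
  FM03: 8 × 2 × 8 = 128
  FM04: 4 × 2 × 10 = 80
  FM05: 5 × 9 × 10 = 450
  FM06: 4 × 3 × 8 = 96
  FM07: 7 × 8 × 9 = 504
  FM08: 6 × 8 × 6 = 288
Modes with RPN ≥ 117: FM02 (216), FM03 (128), FM05 (450), FM07 (504), FM08 (288) → 5.

5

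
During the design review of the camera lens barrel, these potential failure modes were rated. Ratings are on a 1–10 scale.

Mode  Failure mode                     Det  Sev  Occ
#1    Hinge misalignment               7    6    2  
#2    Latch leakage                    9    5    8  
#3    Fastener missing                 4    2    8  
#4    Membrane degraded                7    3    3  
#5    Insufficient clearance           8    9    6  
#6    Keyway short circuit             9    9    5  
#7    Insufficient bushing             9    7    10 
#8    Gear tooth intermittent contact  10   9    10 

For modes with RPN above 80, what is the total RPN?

2811

RPN = Severity × Occurrence × Detection:
  #1: 6 × 2 × 7 = 84
  #2: 5 × 8 × 9 = 360
  #3: 2 × 8 × 4 = 64
  #4: 3 × 3 × 7 = 63
  #5: 9 × 6 × 8 = 432
  #6: 9 × 5 × 9 = 405
  #7: 7 × 10 × 9 = 630
  #8: 9 × 10 × 10 = 900
RPN > 80: #1 (84), #2 (360), #5 (432), #6 (405), #7 (630), #8 (900).
Sum: 84 + 360 + 432 + 405 + 630 + 900 = 2811.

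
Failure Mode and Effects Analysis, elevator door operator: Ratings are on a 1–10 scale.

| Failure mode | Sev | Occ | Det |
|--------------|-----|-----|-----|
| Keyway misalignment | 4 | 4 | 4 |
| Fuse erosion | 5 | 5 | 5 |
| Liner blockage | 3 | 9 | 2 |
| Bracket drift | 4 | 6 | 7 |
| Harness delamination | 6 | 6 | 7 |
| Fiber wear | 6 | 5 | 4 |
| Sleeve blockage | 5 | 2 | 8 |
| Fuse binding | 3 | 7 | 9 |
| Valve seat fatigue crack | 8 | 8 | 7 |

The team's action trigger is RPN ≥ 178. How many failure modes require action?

3

RPN = Severity × Occurrence × Detection:
  Keyway misalignment: 4 × 4 × 4 = 64
  Fuse erosion: 5 × 5 × 5 = 125
  Liner blockage: 3 × 9 × 2 = 54
  Bracket drift: 4 × 6 × 7 = 168
  Harness delamination: 6 × 6 × 7 = 252
  Fiber wear: 6 × 5 × 4 = 120
  Sleeve blockage: 5 × 2 × 8 = 80
  Fuse binding: 3 × 7 × 9 = 189
  Valve seat fatigue crack: 8 × 8 × 7 = 448
Modes with RPN ≥ 178: Harness delamination (252), Fuse binding (189), Valve seat fatigue crack (448) → 3.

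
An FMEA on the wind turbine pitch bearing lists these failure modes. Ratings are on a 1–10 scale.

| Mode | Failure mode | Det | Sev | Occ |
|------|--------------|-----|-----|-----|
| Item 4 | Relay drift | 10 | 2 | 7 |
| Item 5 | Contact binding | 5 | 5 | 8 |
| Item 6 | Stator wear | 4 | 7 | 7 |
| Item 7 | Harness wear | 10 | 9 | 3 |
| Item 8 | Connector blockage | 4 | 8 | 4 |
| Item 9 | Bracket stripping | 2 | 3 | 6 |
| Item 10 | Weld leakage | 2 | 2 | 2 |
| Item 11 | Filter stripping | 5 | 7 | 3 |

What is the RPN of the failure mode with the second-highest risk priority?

RPN = Severity × Occurrence × Detection:
  Item 4: 2 × 7 × 10 = 140
  Item 5: 5 × 8 × 5 = 200
  Item 6: 7 × 7 × 4 = 196
  Item 7: 9 × 3 × 10 = 270
  Item 8: 8 × 4 × 4 = 128
  Item 9: 3 × 6 × 2 = 36
  Item 10: 2 × 2 × 2 = 8
  Item 11: 7 × 3 × 5 = 105
Sorted descending: 270, 200, 196, 140, 128, 105, 36, 8.
The second-highest RPN is 200 (Item 5).

200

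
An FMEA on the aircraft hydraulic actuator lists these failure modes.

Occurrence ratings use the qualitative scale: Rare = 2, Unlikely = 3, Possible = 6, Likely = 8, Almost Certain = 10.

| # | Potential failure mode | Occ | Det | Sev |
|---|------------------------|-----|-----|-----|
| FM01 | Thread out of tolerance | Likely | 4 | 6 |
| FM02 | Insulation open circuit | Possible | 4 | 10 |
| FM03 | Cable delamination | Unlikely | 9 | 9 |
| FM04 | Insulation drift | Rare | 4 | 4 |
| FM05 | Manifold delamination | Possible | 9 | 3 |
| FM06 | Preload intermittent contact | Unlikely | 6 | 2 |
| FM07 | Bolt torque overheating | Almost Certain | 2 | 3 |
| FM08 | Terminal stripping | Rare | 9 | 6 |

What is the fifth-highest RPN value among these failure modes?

108

RPN = Severity × Occurrence × Detection:
  FM01: 6 × 8 × 4 = 192
  FM02: 10 × 6 × 4 = 240
  FM03: 9 × 3 × 9 = 243
  FM04: 4 × 2 × 4 = 32
  FM05: 3 × 6 × 9 = 162
  FM06: 2 × 3 × 6 = 36
  FM07: 3 × 10 × 2 = 60
  FM08: 6 × 2 × 9 = 108
Sorted descending: 243, 240, 192, 162, 108, 60, 36, 32.
The fifth-highest RPN is 108 (FM08).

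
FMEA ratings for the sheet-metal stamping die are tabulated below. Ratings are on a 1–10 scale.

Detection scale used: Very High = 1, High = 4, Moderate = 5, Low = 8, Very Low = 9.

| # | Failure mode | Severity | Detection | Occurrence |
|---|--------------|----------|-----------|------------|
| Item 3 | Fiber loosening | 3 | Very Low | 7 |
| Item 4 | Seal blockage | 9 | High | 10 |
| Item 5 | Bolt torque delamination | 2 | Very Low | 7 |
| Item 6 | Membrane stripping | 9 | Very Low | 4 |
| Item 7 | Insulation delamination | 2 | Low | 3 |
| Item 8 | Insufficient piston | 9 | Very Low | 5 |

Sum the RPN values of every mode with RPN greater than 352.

RPN = Severity × Occurrence × Detection:
  Item 3: 3 × 7 × 9 = 189
  Item 4: 9 × 10 × 4 = 360
  Item 5: 2 × 7 × 9 = 126
  Item 6: 9 × 4 × 9 = 324
  Item 7: 2 × 3 × 8 = 48
  Item 8: 9 × 5 × 9 = 405
RPN > 352: Item 4 (360), Item 8 (405).
Sum: 360 + 405 = 765.

765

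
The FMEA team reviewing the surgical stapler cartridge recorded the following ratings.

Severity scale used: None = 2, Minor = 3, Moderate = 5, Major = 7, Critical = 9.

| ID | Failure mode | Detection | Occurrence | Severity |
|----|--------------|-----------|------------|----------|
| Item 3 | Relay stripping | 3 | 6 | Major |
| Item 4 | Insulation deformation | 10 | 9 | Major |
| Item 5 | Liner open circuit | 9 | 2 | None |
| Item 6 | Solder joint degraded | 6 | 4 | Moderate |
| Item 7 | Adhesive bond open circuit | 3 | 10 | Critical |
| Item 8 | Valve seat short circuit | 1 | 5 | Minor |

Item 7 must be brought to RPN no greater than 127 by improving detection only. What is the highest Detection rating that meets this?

Item 7: S=9, O=10, D=3 → current RPN = 270.
Fixed product = 90. Need 90 × D ≤ 127, so D ≤ 127/90 = 1.41.
Maximum integer Detection rating = 1 (gives RPN 90; D=2 would give 180 > 127).

1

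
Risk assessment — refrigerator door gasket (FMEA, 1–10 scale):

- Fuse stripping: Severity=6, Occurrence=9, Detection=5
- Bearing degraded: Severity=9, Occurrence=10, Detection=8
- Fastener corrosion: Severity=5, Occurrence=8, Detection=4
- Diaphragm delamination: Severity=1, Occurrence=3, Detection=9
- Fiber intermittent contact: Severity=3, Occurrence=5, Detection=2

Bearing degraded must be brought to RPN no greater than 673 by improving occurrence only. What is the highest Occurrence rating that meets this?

Bearing degraded: S=9, O=10, D=8 → current RPN = 720.
Fixed product = 72. Need 72 × O ≤ 673, so O ≤ 673/72 = 9.35.
Maximum integer Occurrence rating = 9 (gives RPN 648; O=10 would give 720 > 673).

9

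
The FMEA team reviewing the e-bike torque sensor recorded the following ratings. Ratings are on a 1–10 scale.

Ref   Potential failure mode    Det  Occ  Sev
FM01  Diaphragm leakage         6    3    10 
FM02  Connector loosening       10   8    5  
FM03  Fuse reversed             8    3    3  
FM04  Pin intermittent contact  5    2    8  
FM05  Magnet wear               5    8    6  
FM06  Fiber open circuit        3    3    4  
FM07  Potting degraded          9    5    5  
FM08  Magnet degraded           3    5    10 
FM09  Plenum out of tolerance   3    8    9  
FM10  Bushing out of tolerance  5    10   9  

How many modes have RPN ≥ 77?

RPN = Severity × Occurrence × Detection:
  FM01: 10 × 3 × 6 = 180
  FM02: 5 × 8 × 10 = 400
  FM03: 3 × 3 × 8 = 72
  FM04: 8 × 2 × 5 = 80
  FM05: 6 × 8 × 5 = 240
  FM06: 4 × 3 × 3 = 36
  FM07: 5 × 5 × 9 = 225
  FM08: 10 × 5 × 3 = 150
  FM09: 9 × 8 × 3 = 216
  FM10: 9 × 10 × 5 = 450
Modes with RPN ≥ 77: FM01 (180), FM02 (400), FM04 (80), FM05 (240), FM07 (225), FM08 (150), FM09 (216), FM10 (450) → 8.

8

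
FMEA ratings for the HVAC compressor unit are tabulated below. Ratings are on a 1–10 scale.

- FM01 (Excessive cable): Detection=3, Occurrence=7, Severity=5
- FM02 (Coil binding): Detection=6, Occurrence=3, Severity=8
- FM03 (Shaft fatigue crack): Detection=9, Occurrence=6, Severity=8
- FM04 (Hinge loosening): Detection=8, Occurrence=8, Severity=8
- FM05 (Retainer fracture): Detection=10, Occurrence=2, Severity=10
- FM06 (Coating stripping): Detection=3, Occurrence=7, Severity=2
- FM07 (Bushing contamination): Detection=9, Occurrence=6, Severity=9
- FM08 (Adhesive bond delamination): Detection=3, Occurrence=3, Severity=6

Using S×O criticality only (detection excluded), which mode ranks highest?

FM04

Criticality = Severity × Occurrence:
  FM01: 5 × 7 = 35
  FM02: 8 × 3 = 24
  FM03: 8 × 6 = 48
  FM04: 8 × 8 = 64
  FM05: 10 × 2 = 20
  FM06: 2 × 7 = 14
  FM07: 9 × 6 = 54
  FM08: 6 × 3 = 18
Highest criticality is 64 → FM04.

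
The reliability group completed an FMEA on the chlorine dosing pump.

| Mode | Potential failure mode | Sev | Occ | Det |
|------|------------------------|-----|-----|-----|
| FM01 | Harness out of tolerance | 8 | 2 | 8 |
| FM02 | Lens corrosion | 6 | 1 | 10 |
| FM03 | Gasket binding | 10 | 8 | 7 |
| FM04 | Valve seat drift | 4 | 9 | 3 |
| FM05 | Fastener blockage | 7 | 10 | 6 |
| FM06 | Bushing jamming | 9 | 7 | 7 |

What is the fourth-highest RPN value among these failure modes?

128

RPN = Severity × Occurrence × Detection:
  FM01: 8 × 2 × 8 = 128
  FM02: 6 × 1 × 10 = 60
  FM03: 10 × 8 × 7 = 560
  FM04: 4 × 9 × 3 = 108
  FM05: 7 × 10 × 6 = 420
  FM06: 9 × 7 × 7 = 441
Sorted descending: 560, 441, 420, 128, 108, 60.
The fourth-highest RPN is 128 (FM01).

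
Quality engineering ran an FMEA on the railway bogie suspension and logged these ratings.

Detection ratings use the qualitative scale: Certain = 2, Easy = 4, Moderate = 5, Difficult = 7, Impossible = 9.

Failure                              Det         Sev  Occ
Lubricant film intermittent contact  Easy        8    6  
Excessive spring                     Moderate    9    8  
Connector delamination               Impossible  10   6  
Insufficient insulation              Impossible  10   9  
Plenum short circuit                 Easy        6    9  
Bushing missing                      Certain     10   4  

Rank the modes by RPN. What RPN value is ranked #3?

360

RPN = Severity × Occurrence × Detection:
  Lubricant film intermittent contact: 8 × 6 × 4 = 192
  Excessive spring: 9 × 8 × 5 = 360
  Connector delamination: 10 × 6 × 9 = 540
  Insufficient insulation: 10 × 9 × 9 = 810
  Plenum short circuit: 6 × 9 × 4 = 216
  Bushing missing: 10 × 4 × 2 = 80
Sorted descending: 810, 540, 360, 216, 192, 80.
The third-highest RPN is 360 (Excessive spring).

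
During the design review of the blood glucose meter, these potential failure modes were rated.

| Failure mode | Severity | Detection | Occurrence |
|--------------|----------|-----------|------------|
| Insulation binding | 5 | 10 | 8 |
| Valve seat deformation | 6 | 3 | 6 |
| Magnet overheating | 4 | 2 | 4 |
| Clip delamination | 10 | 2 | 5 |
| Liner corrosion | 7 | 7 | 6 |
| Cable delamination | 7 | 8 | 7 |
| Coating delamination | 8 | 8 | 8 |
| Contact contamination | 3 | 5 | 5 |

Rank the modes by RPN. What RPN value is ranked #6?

RPN = Severity × Occurrence × Detection:
  Insulation binding: 5 × 8 × 10 = 400
  Valve seat deformation: 6 × 6 × 3 = 108
  Magnet overheating: 4 × 4 × 2 = 32
  Clip delamination: 10 × 5 × 2 = 100
  Liner corrosion: 7 × 6 × 7 = 294
  Cable delamination: 7 × 7 × 8 = 392
  Coating delamination: 8 × 8 × 8 = 512
  Contact contamination: 3 × 5 × 5 = 75
Sorted descending: 512, 400, 392, 294, 108, 100, 75, 32.
The sixth-highest RPN is 100 (Clip delamination).

100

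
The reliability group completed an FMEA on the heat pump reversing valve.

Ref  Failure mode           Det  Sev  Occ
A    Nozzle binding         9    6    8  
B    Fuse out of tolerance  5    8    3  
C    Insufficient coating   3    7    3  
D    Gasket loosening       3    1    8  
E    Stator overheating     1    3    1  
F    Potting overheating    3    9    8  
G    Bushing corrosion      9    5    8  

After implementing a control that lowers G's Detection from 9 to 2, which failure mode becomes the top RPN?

RPN = Severity × Occurrence × Detection:
  A: 6 × 8 × 9 = 432
  B: 8 × 3 × 5 = 120
  C: 7 × 3 × 3 = 63
  D: 1 × 8 × 3 = 24
  E: 3 × 1 × 1 = 3
  F: 9 × 8 × 3 = 216
  G: 5 × 8 × 9 = 360
After action: G → 5 × 8 × 2 = 80.
Revised RPNs: A=432, F=216, B=120, G=80, C=63, D=24, E=3.
Highest is now A (432).

A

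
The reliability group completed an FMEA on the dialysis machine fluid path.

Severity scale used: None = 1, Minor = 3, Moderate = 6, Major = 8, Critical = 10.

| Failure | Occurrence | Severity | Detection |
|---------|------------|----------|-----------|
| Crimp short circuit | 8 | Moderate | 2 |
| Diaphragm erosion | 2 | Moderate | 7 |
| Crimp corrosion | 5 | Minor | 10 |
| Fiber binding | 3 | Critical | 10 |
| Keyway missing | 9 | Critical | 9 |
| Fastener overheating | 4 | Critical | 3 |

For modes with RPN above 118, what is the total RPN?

RPN = Severity × Occurrence × Detection:
  Crimp short circuit: 6 × 8 × 2 = 96
  Diaphragm erosion: 6 × 2 × 7 = 84
  Crimp corrosion: 3 × 5 × 10 = 150
  Fiber binding: 10 × 3 × 10 = 300
  Keyway missing: 10 × 9 × 9 = 810
  Fastener overheating: 10 × 4 × 3 = 120
RPN > 118: Crimp corrosion (150), Fiber binding (300), Keyway missing (810), Fastener overheating (120).
Sum: 150 + 300 + 810 + 120 = 1380.

1380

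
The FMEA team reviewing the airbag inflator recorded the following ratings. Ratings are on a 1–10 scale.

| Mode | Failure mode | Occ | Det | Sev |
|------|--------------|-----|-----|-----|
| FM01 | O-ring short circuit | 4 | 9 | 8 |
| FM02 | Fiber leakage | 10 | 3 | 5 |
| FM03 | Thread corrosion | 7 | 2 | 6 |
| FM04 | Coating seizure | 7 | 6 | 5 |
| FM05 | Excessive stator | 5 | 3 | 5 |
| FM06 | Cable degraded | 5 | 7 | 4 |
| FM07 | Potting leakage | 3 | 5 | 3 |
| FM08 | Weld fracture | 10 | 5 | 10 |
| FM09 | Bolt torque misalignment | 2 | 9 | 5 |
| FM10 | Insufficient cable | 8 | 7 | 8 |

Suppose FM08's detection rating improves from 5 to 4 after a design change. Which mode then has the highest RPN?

RPN = Severity × Occurrence × Detection:
  FM01: 8 × 4 × 9 = 288
  FM02: 5 × 10 × 3 = 150
  FM03: 6 × 7 × 2 = 84
  FM04: 5 × 7 × 6 = 210
  FM05: 5 × 5 × 3 = 75
  FM06: 4 × 5 × 7 = 140
  FM07: 3 × 3 × 5 = 45
  FM08: 10 × 10 × 5 = 500
  FM09: 5 × 2 × 9 = 90
  FM10: 8 × 8 × 7 = 448
After action: FM08 → 10 × 10 × 4 = 400.
Revised RPNs: FM10=448, FM08=400, FM01=288, FM04=210, FM02=150, FM06=140, FM09=90, FM03=84, FM05=75, FM07=45.
Highest is now FM10 (448).

FM10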